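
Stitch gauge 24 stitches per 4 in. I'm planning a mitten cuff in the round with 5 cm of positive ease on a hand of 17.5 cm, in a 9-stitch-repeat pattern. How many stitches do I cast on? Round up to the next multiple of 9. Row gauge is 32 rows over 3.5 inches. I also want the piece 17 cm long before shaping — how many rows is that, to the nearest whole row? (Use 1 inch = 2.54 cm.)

Finished = 17.5 + 5 = 22.5 cm.
22.5 cm × 1/2.54 = 8.86 inches.
24/4 = 6 sts per in; 8.86 × 6 = 53.15 sts.
Next multiple of 9 → 54.
17 cm = 6.69 inches; × 9.143 = 61.19 → 61 rows.

Cast on 54 stitches; work 61 rows.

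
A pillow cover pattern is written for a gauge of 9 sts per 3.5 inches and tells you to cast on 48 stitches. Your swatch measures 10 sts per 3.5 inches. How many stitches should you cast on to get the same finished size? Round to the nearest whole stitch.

Scale factor = 10 / 9 = 1.111.
48 × 10 / 9 = 53.33 sts.
→ 53 sts.

CO 53 sts.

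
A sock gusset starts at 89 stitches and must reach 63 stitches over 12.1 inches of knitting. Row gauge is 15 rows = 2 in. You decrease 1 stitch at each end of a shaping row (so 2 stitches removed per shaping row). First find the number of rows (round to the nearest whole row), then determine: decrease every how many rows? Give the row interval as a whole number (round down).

Rows = 12.1 × 7.5 = 90.8 → 91 rows.
Stitches to remove: 26 → 13 shaping rows (at 2 st each).
91 / 13 = 7.00 → every 7 rows.

Decrease every 7th row.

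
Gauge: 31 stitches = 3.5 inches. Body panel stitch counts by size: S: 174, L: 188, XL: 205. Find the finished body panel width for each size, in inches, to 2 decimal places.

S 19.65 inches; L 21.23 inches; XL 23.15 inches.

31/3.5 = 8.857 sts per in.
S: 174 / 8.857 = 19.645 → 19.65 in.
L: 188 / 8.857 = 21.226 → 21.23 in.
XL: 205 / 8.857 = 23.145 → 23.15 in.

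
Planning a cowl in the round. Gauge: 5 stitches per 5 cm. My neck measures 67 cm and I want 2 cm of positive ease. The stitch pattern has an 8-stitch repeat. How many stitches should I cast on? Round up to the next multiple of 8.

Finished = 67 + 2 = 69 cm.
5 / 5 = 1 sts/cm.
69 × 1 = 69.00 sts.
Next multiple of 8: 72.

Cast on 72 stitches.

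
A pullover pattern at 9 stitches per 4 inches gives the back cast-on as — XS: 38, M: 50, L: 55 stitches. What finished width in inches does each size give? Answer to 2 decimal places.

XS 16.89 inches; M 22.22 inches; L 24.44 inches.

9/4 = 2.25 sts per in.
XS: 38 / 2.25 = 16.889 → 16.89 in.
M: 50 / 2.25 = 22.222 → 22.22 in.
L: 55 / 2.25 = 24.444 → 24.44 in.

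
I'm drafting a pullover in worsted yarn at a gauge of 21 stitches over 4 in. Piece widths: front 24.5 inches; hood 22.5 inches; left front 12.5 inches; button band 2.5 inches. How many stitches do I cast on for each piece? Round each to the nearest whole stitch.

front 129; hood 118; left front 66; button band 13.

Rate = 21/4 = 5.25 sts per in.
front: 24.5 × 5.25 = 128.62 → 129.
hood: 22.5 × 5.25 = 118.12 → 118.
left front: 12.5 × 5.25 = 65.62 → 66.
button band: 2.5 × 5.25 = 13.12 → 13.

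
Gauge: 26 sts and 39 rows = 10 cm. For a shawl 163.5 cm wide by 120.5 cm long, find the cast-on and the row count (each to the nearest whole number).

Stitch gauge = 26/10 = 2.6 sts/cm; 163.5 × 2.6 = 425.10 → 425 sts.
Row gauge = 39/10 = 3.9 rows/cm; 120.5 × 3.9 = 469.95 → 470 rows.

Cast on 425 stitches and work 470 rows.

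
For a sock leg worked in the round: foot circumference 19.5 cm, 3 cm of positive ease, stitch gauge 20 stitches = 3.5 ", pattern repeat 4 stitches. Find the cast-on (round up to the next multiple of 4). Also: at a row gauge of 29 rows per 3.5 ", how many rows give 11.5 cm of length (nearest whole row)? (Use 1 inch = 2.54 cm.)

Cast on 52 stitches; work 38 rows.

Finished = 19.5 + 3 = 22.5 cm.
22.5 cm × 1/2.54 = 8.86 inches.
20/3.5 = 5.714 sts per in; 8.86 × 5.714 = 50.62 sts.
Next multiple of 4 → 52.
11.5 cm = 4.53 inches; × 8.286 = 37.51 → 38 rows.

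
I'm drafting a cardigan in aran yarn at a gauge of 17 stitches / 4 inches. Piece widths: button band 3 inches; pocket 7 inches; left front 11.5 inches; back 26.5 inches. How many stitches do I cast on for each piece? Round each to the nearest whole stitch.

Rate = 17/4 = 4.25 sts per in.
button band: 3 × 4.25 = 12.75 → 13.
pocket: 7 × 4.25 = 29.75 → 30.
left front: 11.5 × 4.25 = 48.88 → 49.
back: 26.5 × 4.25 = 112.62 → 113.

button band 13; pocket 30; left front 49; back 113.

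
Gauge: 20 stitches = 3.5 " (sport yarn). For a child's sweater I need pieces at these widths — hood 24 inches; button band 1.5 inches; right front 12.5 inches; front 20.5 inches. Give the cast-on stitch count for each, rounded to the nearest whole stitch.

hood 137; button band 9; right front 71; front 117.

Rate = 20/3.5 = 5.714 sts per in.
hood: 24 × 5.714 = 137.14 → 137.
button band: 1.5 × 5.714 = 8.57 → 9.
right front: 12.5 × 5.714 = 71.43 → 71.
front: 20.5 × 5.714 = 117.14 → 117.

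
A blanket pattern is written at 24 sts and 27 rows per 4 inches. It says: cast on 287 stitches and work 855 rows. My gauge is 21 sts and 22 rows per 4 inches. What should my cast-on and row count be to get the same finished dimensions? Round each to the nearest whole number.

Stitches: 287 × 21/24 = 251.12 → 251.
Rows: 855 × 22/27 = 696.67 → 697.

Cast on 251 stitches; work 697 rows.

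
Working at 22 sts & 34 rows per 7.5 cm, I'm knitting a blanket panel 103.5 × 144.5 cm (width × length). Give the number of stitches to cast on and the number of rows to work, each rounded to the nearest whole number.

Cast on 304 stitches and work 655 rows.

Stitch gauge = 22/7.5 = 2.933 sts/cm; 103.5 × 2.933 = 303.60 → 304 sts.
Row gauge = 34/7.5 = 4.533 rows/cm; 144.5 × 4.533 = 655.07 → 655 rows.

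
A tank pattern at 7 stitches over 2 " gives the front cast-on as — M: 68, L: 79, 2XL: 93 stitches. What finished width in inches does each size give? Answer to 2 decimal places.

7/2 = 3.5 sts per in.
M: 68 / 3.5 = 19.429 → 19.43 in.
L: 79 / 3.5 = 22.571 → 22.57 in.
2XL: 93 / 3.5 = 26.571 → 26.57 in.

M 19.43 inches; L 22.57 inches; 2XL 26.57 inches.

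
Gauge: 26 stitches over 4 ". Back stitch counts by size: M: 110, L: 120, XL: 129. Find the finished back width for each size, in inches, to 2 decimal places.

26/4 = 6.5 sts per in.
M: 110 / 6.5 = 16.923 → 16.92 in.
L: 120 / 6.5 = 18.462 → 18.46 in.
XL: 129 / 6.5 = 19.846 → 19.85 in.

M 16.92 inches; L 18.46 inches; XL 19.85 inches.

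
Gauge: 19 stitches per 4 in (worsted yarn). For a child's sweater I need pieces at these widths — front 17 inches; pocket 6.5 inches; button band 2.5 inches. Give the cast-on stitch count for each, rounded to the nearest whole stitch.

front 81; pocket 31; button band 12.

Rate = 19/4 = 4.75 sts per in.
front: 17 × 4.75 = 80.75 → 81.
pocket: 6.5 × 4.75 = 30.88 → 31.
button band: 2.5 × 4.75 = 11.88 → 12.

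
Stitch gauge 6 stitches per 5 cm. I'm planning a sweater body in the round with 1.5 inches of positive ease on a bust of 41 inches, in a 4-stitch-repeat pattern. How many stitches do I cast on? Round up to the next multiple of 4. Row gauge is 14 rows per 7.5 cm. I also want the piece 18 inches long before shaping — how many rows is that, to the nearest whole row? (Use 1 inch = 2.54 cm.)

Finished = 41 + 1.5 = 42.5 inches.
42.5 inches × 2.54 = 107.95 cm.
6/5 = 1.2 sts per cm; 107.95 × 1.2 = 129.54 sts.
Next multiple of 4 → 132.
18 inches = 45.72 cm; × 1.867 = 85.34 → 85 rows.

Cast on 132 stitches; work 85 rows.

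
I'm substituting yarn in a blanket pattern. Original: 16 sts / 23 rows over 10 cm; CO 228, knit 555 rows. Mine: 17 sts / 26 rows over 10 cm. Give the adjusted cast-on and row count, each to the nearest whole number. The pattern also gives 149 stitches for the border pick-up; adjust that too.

Stitches: 228 × 17/16 = 242.25 → 242.
Rows: 555 × 26/23 = 627.39 → 627.
border pick-up: 149 × 17/16 = 158.31 → 158.

Cast on 242 stitches; work 627 rows; border pick-up 158 stitches.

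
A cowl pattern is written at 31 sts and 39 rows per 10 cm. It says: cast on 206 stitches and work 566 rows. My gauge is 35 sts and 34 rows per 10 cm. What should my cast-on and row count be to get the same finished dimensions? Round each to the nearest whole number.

Stitches: 206 × 35/31 = 232.58 → 233.
Rows: 566 × 34/39 = 493.44 → 493.

Cast on 233 stitches; work 493 rows.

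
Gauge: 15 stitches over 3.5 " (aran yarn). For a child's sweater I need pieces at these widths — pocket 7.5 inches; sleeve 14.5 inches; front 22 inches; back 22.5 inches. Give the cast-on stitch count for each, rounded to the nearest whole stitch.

Rate = 15/3.5 = 4.286 sts per in.
pocket: 7.5 × 4.286 = 32.14 → 32.
sleeve: 14.5 × 4.286 = 62.14 → 62.
front: 22 × 4.286 = 94.29 → 94.
back: 22.5 × 4.286 = 96.43 → 96.

pocket 32; sleeve 62; front 94; back 96.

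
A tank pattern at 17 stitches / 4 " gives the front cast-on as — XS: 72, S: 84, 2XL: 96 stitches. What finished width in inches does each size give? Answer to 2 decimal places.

XS 16.94 inches; S 19.76 inches; 2XL 22.59 inches.

17/4 = 4.25 sts per in.
XS: 72 / 4.25 = 16.941 → 16.94 in.
S: 84 / 4.25 = 19.765 → 19.76 in.
2XL: 96 / 4.25 = 22.588 → 22.59 in.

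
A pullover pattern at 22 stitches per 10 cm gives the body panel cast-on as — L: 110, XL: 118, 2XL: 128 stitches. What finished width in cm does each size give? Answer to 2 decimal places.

L 50.00 cm; XL 53.64 cm; 2XL 58.18 cm.

22/10 = 2.2 sts per cm.
L: 110 / 2.2 = 50.000 → 50.00 cm.
XL: 118 / 2.2 = 53.636 → 53.64 cm.
2XL: 128 / 2.2 = 58.182 → 58.18 cm.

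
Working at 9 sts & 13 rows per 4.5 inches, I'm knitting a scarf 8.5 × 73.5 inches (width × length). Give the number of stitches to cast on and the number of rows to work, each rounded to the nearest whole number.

Stitch gauge = 9/4.5 = 2 sts/in; 8.5 × 2 = 17.00 → 17 sts.
Row gauge = 13/4.5 = 2.889 rows/in; 73.5 × 2.889 = 212.33 → 212 rows.

Cast on 17 stitches and work 212 rows.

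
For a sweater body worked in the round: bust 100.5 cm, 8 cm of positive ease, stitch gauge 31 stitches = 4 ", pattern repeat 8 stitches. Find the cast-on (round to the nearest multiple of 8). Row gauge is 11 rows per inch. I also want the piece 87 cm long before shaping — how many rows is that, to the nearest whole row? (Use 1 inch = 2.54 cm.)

Finished = 100.5 + 8 = 108.5 cm.
108.5 cm × 1/2.54 = 42.72 inches.
31/4 = 7.75 sts per in; 42.72 × 7.75 = 331.05 sts.
Nearest multiple of 8 → 328.
87 cm = 34.25 inches; × 11 = 376.77 → 377 rows.

Cast on 328 stitches; work 377 rows.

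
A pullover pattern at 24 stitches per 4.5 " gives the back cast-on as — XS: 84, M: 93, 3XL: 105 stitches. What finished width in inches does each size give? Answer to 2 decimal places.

24/4.5 = 5.333 sts per in.
XS: 84 / 5.333 = 15.750 → 15.75 in.
M: 93 / 5.333 = 17.438 → 17.44 in.
3XL: 105 / 5.333 = 19.688 → 19.69 in.

XS 15.75 inches; M 17.44 inches; 3XL 19.69 inches.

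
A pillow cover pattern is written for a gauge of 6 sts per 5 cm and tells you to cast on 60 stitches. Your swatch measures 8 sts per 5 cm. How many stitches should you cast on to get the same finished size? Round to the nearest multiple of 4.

80 stitches.

Scale factor = 8 / 6 = 1.333.
60 × 8 / 6 = 80.00 sts.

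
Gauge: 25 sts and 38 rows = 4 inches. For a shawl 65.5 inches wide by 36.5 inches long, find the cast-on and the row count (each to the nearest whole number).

Stitch gauge = 25/4 = 6.25 sts/in; 65.5 × 6.25 = 409.38 → 409 sts.
Row gauge = 38/4 = 9.5 rows/in; 36.5 × 9.5 = 346.75 → 347 rows.

Cast on 409 stitches and work 347 rows.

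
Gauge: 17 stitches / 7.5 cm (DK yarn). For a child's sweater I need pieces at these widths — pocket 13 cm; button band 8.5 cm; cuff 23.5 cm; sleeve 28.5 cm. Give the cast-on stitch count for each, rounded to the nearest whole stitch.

pocket 29; button band 19; cuff 53; sleeve 65.

Rate = 17/7.5 = 2.267 sts per cm.
pocket: 13 × 2.267 = 29.47 → 29.
button band: 8.5 × 2.267 = 19.27 → 19.
cuff: 23.5 × 2.267 = 53.27 → 53.
sleeve: 28.5 × 2.267 = 64.60 → 65.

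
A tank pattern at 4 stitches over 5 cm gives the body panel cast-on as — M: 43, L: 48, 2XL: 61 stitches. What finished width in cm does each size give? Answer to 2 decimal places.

M 53.75 cm; L 60.00 cm; 2XL 76.25 cm.

4/5 = 0.8 sts per cm.
M: 43 / 0.8 = 53.750 → 53.75 cm.
L: 48 / 0.8 = 60.000 → 60.00 cm.
2XL: 61 / 0.8 = 76.250 → 76.25 cm.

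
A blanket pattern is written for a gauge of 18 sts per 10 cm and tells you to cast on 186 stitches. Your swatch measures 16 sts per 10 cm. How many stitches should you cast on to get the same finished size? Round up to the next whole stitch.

Scale factor = 16 / 18 = 0.889.
186 × 16 / 18 = 165.33 sts.
→ 166 sts.

Cast on 166 stitches.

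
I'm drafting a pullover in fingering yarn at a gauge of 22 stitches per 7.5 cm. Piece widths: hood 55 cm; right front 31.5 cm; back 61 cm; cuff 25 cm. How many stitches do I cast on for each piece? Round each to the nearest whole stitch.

Rate = 22/7.5 = 2.933 sts per cm.
hood: 55 × 2.933 = 161.33 → 161.
right front: 31.5 × 2.933 = 92.40 → 92.
back: 61 × 2.933 = 178.93 → 179.
cuff: 25 × 2.933 = 73.33 → 73.

hood 161; right front 92; back 179; cuff 73.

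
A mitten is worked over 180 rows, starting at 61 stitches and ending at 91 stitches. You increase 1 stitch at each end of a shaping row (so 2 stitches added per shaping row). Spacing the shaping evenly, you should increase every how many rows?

Stitches to add: |91 − 61| = 30.
Shaping rows needed: 30 / 2 = 15.
180 rows / 15 = every 12 rows.

Increase every 12th row.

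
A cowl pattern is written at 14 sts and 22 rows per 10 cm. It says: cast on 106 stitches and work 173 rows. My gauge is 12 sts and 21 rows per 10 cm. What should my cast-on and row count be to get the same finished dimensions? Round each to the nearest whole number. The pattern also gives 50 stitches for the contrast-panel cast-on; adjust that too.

Cast on 91 stitches; work 165 rows; contrast-panel cast-on 43 stitches.

Stitches: 106 × 12/14 = 90.86 → 91.
Rows: 173 × 21/22 = 165.14 → 165.
contrast-panel cast-on: 50 × 12/14 = 42.86 → 43.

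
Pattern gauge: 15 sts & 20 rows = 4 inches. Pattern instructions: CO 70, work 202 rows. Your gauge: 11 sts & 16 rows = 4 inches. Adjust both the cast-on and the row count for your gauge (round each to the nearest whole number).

Cast on 51 stitches; work 162 rows.

Stitches: 70 × 11/15 = 51.33 → 51.
Rows: 202 × 16/20 = 161.60 → 162.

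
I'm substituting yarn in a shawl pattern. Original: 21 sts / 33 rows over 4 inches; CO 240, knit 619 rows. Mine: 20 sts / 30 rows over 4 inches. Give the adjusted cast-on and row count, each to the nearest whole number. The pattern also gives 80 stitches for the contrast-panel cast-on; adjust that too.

Stitches: 240 × 20/21 = 228.57 → 229.
Rows: 619 × 30/33 = 562.73 → 563.
contrast-panel cast-on: 80 × 20/21 = 76.19 → 76.

Cast on 229 stitches; work 563 rows; contrast-panel cast-on 76 stitches.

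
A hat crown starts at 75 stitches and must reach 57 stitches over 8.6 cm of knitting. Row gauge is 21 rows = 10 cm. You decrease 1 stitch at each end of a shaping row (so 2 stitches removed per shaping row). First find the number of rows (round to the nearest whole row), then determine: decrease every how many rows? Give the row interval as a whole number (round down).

Decrease every 2nd row.

Rows = 8.6 × 2.1 = 18.1 → 18 rows.
Stitches to remove: 18 → 9 shaping rows (at 2 st each).
18 / 9 = 2.00 → every 2 rows.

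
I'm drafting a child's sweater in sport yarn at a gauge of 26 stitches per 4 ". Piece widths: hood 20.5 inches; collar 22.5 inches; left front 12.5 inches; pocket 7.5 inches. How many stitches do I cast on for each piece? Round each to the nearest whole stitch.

hood 133; collar 146; left front 81; pocket 49.

Rate = 26/4 = 6.5 sts per in.
hood: 20.5 × 6.5 = 133.25 → 133.
collar: 22.5 × 6.5 = 146.25 → 146.
left front: 12.5 × 6.5 = 81.25 → 81.
pocket: 7.5 × 6.5 = 48.75 → 49.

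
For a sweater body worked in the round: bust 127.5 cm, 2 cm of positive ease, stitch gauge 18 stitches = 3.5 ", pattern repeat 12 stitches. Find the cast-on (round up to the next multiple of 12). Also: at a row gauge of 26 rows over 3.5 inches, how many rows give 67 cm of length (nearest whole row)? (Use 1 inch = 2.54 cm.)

Cast on 264 stitches; work 196 rows.

Finished = 127.5 + 2 = 129.5 cm.
129.5 cm × 1/2.54 = 50.98 inches.
18/3.5 = 5.143 sts per in; 50.98 × 5.143 = 262.20 sts.
Next multiple of 12 → 264.
67 cm = 26.38 inches; × 7.429 = 195.95 → 196 rows.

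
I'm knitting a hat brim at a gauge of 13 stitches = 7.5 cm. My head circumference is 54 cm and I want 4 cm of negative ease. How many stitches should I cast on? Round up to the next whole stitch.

Finished = 54 − 4 = 50 cm.
13 / 7.5 = 1.733 sts per cm.
50.00 × 1.733 = 86.67 sts.
→ 87 sts.

Cast on 87 stitches.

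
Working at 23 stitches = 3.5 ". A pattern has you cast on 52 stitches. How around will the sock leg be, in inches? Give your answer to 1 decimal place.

23 stitches / 3.5 inch = 6.571 stitches per inch.
52 / 6.571 = 7.91 inches.

7.9 inches.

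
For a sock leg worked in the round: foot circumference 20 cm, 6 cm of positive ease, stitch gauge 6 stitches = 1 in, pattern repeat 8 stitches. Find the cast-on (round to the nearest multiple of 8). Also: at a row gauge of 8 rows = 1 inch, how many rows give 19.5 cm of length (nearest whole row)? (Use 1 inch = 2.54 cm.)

Cast on 64 stitches; work 61 rows.

Finished = 20 + 6 = 26 cm.
26 cm × 1/2.54 = 10.24 inches.
6/1 = 6 sts per in; 10.24 × 6 = 61.42 sts.
Nearest multiple of 8 → 64.
19.5 cm = 7.68 inches; × 8 = 61.42 → 61 rows.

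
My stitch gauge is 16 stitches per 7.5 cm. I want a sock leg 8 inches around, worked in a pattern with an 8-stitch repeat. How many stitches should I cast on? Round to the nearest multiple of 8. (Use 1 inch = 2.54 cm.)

40 stitches.

8 in = 8 × 2.54 = 20.32 cm.
16 / 7.5 = 2.133 sts/cm.
20.32 × 2.133 = 43.35 sts.
→ 40.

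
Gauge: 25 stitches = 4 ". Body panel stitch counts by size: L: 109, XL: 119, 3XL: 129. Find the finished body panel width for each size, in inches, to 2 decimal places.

L 17.44 inches; XL 19.04 inches; 3XL 20.64 inches.

25/4 = 6.25 sts per in.
L: 109 / 6.25 = 17.440 → 17.44 in.
XL: 119 / 6.25 = 19.040 → 19.04 in.
3XL: 129 / 6.25 = 20.640 → 20.64 in.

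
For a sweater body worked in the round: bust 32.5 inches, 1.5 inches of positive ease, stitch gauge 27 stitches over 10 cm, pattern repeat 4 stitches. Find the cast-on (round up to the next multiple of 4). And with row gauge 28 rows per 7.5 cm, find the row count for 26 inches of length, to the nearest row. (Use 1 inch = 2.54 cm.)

Finished = 32.5 + 1.5 = 34 inches.
34 inches × 2.54 = 86.36 cm.
27/10 = 2.7 sts per cm; 86.36 × 2.7 = 233.17 sts.
Next multiple of 4 → 236.
26 inches = 66.04 cm; × 3.733 = 246.55 → 247 rows.

Cast on 236 stitches; work 247 rows.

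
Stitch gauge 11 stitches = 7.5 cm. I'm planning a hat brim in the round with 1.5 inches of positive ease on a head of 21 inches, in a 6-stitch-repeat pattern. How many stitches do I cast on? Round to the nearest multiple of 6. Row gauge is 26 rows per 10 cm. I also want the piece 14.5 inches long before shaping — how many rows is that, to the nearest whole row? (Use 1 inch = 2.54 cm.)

Finished = 21 + 1.5 = 22.5 inches.
22.5 inches × 2.54 = 57.15 cm.
11/7.5 = 1.467 sts per cm; 57.15 × 1.467 = 83.82 sts.
Nearest multiple of 6 → 84.
14.5 inches = 36.83 cm; × 2.6 = 95.76 → 96 rows.

Cast on 84 stitches; work 96 rows.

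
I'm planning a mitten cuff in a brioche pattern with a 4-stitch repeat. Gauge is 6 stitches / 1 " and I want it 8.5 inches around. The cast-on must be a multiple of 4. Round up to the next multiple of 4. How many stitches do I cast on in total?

52 stitches.

6 / 1 = 6 sts per inch.
8.5 × 6 = 51.00 sts.
Next multiple of 4: 52.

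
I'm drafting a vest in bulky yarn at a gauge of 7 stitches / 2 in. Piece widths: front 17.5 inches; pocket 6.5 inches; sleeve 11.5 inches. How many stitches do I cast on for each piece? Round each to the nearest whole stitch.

Rate = 7/2 = 3.5 sts per in.
front: 17.5 × 3.5 = 61.25 → 61.
pocket: 6.5 × 3.5 = 22.75 → 23.
sleeve: 11.5 × 3.5 = 40.25 → 40.

front 61; pocket 23; sleeve 40.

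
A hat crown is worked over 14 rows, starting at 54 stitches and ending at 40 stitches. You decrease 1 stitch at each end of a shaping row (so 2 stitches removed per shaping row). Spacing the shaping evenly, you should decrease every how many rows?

Stitches to remove: |40 − 54| = 14.
Shaping rows needed: 14 / 2 = 7.
14 rows / 7 = every 2 rows.

Decrease every 2nd row.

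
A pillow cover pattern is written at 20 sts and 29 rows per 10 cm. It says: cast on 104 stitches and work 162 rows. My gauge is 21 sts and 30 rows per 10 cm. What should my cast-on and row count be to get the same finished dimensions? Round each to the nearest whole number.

Stitches: 104 × 21/20 = 109.20 → 109.
Rows: 162 × 30/29 = 167.59 → 168.

Cast on 109 stitches; work 168 rows.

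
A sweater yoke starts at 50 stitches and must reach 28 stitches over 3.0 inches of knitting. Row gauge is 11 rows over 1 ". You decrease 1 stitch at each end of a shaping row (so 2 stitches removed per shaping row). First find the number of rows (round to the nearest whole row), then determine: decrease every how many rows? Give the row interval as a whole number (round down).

Rows = 3.0 × 11 = 33.0 → 33 rows.
Stitches to remove: 22 → 11 shaping rows (at 2 st each).
33 / 11 = 3.00 → every 3 rows.

Decrease every 3rd row.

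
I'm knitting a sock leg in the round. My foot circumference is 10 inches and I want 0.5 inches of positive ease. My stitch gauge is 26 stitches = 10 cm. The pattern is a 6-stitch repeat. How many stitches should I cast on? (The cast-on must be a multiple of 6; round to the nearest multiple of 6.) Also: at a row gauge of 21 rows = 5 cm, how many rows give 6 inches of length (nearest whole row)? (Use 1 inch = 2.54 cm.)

Cast on 72 stitches; work 64 rows.

Finished = 10 + 0.5 = 10.5 inches.
10.5 inches × 2.54 = 26.67 cm.
26/10 = 2.6 sts per cm; 26.67 × 2.6 = 69.34 sts.
Nearest multiple of 6 → 72.
6 inches = 15.24 cm; × 4.2 = 64.01 → 64 rows.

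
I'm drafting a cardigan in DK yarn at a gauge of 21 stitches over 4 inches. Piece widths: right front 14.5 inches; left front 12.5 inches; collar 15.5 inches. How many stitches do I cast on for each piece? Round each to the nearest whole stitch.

right front 76; left front 66; collar 81.

Rate = 21/4 = 5.25 sts per in.
right front: 14.5 × 5.25 = 76.12 → 76.
left front: 12.5 × 5.25 = 65.62 → 66.
collar: 15.5 × 5.25 = 81.38 → 81.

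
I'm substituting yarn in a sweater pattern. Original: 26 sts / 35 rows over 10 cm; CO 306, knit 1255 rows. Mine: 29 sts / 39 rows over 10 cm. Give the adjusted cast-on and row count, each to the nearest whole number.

Cast on 341 stitches; work 1398 rows.

Stitches: 306 × 29/26 = 341.31 → 341.
Rows: 1255 × 39/35 = 1398.43 → 1398.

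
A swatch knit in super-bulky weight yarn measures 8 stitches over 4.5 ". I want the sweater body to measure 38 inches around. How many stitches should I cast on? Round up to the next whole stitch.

8 stitches / 4.5 in = 1.778 stitches per inch.
38 × 1.778 = 67.56 stitches.
Round up → 68.

CO 68 sts.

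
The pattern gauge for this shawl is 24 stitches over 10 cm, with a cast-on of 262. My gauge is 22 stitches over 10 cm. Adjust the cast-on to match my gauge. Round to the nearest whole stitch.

Scale factor = 22 / 24 = 0.917.
262 × 22 / 24 = 240.17 sts.
→ 240 sts.

Cast on 240 stitches.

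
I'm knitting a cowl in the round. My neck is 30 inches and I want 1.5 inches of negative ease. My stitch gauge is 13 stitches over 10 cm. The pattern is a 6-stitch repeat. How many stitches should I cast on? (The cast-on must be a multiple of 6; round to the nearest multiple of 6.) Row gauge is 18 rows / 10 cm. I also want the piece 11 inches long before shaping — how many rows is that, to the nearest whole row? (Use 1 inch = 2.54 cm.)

Finished = 30 − 1.5 = 28.5 inches.
28.5 inches × 2.54 = 72.39 cm.
13/10 = 1.3 sts per cm; 72.39 × 1.3 = 94.11 sts.
Nearest multiple of 6 → 96.
11 inches = 27.94 cm; × 1.8 = 50.29 → 50 rows.

Cast on 96 stitches; work 50 rows.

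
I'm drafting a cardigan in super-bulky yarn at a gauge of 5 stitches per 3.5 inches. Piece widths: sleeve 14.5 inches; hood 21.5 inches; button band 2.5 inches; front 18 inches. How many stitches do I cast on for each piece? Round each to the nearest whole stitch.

sleeve 21; hood 31; button band 4; front 26.

Rate = 5/3.5 = 1.429 sts per in.
sleeve: 14.5 × 1.429 = 20.71 → 21.
hood: 21.5 × 1.429 = 30.71 → 31.
button band: 2.5 × 1.429 = 3.57 → 4.
front: 18 × 1.429 = 25.71 → 26.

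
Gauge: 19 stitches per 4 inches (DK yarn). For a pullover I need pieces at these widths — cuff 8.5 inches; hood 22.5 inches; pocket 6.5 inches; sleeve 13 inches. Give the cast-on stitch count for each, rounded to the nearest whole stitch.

Rate = 19/4 = 4.75 sts per in.
cuff: 8.5 × 4.75 = 40.38 → 40.
hood: 22.5 × 4.75 = 106.88 → 107.
pocket: 6.5 × 4.75 = 30.88 → 31.
sleeve: 13 × 4.75 = 61.75 → 62.

cuff 40; hood 107; pocket 31; sleeve 62.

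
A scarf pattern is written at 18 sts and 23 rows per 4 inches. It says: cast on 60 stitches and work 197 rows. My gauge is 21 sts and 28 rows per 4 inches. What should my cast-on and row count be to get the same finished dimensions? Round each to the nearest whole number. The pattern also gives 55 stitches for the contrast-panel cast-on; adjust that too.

Stitches: 60 × 21/18 = 70.00 → 70.
Rows: 197 × 28/23 = 239.83 → 240.
contrast-panel cast-on: 55 × 21/18 = 64.17 → 64.

Cast on 70 stitches; work 240 rows; contrast-panel cast-on 64 stitches.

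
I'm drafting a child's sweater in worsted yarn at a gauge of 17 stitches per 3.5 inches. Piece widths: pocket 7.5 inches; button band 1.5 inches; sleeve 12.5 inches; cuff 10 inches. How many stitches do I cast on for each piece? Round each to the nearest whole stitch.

Rate = 17/3.5 = 4.857 sts per in.
pocket: 7.5 × 4.857 = 36.43 → 36.
button band: 1.5 × 4.857 = 7.29 → 7.
sleeve: 12.5 × 4.857 = 60.71 → 61.
cuff: 10 × 4.857 = 48.57 → 49.

pocket 36; button band 7; sleeve 61; cuff 49.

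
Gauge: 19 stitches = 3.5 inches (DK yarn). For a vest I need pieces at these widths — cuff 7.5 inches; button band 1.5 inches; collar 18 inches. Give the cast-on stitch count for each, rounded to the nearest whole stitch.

cuff 41; button band 8; collar 98.

Rate = 19/3.5 = 5.429 sts per in.
cuff: 7.5 × 5.429 = 40.71 → 41.
button band: 1.5 × 5.429 = 8.14 → 8.
collar: 18 × 5.429 = 97.71 → 98.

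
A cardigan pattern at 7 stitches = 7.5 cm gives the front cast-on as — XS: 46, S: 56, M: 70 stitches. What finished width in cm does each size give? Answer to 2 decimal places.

7/7.5 = 0.933 sts per cm.
XS: 46 / 0.933 = 49.286 → 49.29 cm.
S: 56 / 0.933 = 60.000 → 60.00 cm.
M: 70 / 0.933 = 75.000 → 75.00 cm.

XS 49.29 cm; S 60.00 cm; M 75.00 cm.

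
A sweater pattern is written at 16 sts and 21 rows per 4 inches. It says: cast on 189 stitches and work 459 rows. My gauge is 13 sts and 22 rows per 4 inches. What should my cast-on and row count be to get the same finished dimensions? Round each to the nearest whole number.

Stitches: 189 × 13/16 = 153.56 → 154.
Rows: 459 × 22/21 = 480.86 → 481.

Cast on 154 stitches; work 481 rows.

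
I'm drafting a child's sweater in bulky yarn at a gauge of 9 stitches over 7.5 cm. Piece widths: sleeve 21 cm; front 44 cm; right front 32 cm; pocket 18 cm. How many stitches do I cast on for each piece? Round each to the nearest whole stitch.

sleeve 25; front 53; right front 38; pocket 22.

Rate = 9/7.5 = 1.2 sts per cm.
sleeve: 21 × 1.2 = 25.20 → 25.
front: 44 × 1.2 = 52.80 → 53.
right front: 32 × 1.2 = 38.40 → 38.
pocket: 18 × 1.2 = 21.60 → 22.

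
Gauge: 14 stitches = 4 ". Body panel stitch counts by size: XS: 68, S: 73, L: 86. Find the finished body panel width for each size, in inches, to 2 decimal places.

14/4 = 3.5 sts per in.
XS: 68 / 3.5 = 19.429 → 19.43 in.
S: 73 / 3.5 = 20.857 → 20.86 in.
L: 86 / 3.5 = 24.571 → 24.57 in.

XS 19.43 inches; S 20.86 inches; L 24.57 inches.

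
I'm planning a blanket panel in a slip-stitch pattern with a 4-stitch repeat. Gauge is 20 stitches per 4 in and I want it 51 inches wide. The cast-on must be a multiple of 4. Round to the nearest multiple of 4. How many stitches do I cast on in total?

256 stitches.

20 / 4 = 5 sts per inch.
51 × 5 = 255.00 sts.
Nearest multiple of 4: 256.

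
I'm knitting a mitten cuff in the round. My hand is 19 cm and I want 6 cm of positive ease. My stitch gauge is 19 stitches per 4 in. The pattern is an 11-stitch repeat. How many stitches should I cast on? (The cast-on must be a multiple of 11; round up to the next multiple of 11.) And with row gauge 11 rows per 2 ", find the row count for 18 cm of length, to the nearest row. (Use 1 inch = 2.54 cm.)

Finished = 19 + 6 = 25 cm.
25 cm × 1/2.54 = 9.84 inches.
19/4 = 4.75 sts per in; 9.84 × 4.75 = 46.75 sts.
Next multiple of 11 → 55.
18 cm = 7.09 inches; × 5.5 = 38.98 → 39 rows.

Cast on 55 stitches; work 39 rows.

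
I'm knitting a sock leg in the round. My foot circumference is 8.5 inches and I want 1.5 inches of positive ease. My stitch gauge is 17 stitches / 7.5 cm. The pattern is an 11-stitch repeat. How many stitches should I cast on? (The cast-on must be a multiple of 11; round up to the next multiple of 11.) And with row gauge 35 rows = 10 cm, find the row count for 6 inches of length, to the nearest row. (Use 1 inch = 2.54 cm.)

Finished = 8.5 + 1.5 = 10 inches.
10 inches × 2.54 = 25.40 cm.
17/7.5 = 2.267 sts per cm; 25.40 × 2.267 = 57.57 sts.
Next multiple of 11 → 66.
6 inches = 15.24 cm; × 3.5 = 53.34 → 53 rows.

Cast on 66 stitches; work 53 rows.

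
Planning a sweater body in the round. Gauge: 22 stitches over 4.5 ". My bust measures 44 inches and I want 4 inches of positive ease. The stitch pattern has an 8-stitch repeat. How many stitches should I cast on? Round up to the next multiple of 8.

240 stitches.

Finished = 44 + 4 = 48 inches.
22 / 4.5 = 4.889 sts/in.
48 × 4.889 = 234.67 sts.
Next multiple of 8: 240.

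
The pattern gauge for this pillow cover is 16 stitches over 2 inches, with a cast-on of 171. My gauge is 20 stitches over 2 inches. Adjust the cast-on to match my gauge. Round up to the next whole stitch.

CO 214 sts.

Scale factor = 20 / 16 = 1.250.
171 × 20 / 16 = 213.75 sts.
→ 214 sts.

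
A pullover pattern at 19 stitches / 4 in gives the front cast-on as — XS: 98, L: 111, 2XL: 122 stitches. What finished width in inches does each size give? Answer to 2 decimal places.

XS 20.63 inches; L 23.37 inches; 2XL 25.68 inches.

19/4 = 4.75 sts per in.
XS: 98 / 4.75 = 20.632 → 20.63 in.
L: 111 / 4.75 = 23.368 → 23.37 in.
2XL: 122 / 4.75 = 25.684 → 25.68 in.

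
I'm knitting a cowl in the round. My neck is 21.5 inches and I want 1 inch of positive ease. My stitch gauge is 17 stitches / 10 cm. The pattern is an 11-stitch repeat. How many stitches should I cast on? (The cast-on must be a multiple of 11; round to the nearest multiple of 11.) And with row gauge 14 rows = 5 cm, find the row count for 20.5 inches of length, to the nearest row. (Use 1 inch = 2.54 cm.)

Finished = 21.5 + 1 = 22.5 inches.
22.5 inches × 2.54 = 57.15 cm.
17/10 = 1.7 sts per cm; 57.15 × 1.7 = 97.16 sts.
Nearest multiple of 11 → 99.
20.5 inches = 52.07 cm; × 2.8 = 145.80 → 146 rows.

Cast on 99 stitches; work 146 rows.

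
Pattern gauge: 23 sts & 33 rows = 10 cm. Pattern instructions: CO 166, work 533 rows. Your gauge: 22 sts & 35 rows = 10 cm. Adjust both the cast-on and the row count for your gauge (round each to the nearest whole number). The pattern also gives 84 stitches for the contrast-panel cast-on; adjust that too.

Cast on 159 stitches; work 565 rows; contrast-panel cast-on 80 stitches.

Stitches: 166 × 22/23 = 158.78 → 159.
Rows: 533 × 35/33 = 565.30 → 565.
contrast-panel cast-on: 84 × 22/23 = 80.35 → 80.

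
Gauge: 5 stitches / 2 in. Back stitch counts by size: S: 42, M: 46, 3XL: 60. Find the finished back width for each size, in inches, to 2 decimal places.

S 16.80 inches; M 18.40 inches; 3XL 24.00 inches.

5/2 = 2.5 sts per in.
S: 42 / 2.5 = 16.800 → 16.80 in.
M: 46 / 2.5 = 18.400 → 18.40 in.
3XL: 60 / 2.5 = 24.000 → 24.00 in.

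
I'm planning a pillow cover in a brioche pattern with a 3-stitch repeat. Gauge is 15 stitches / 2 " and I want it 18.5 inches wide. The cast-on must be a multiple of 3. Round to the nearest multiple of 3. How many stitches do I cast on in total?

15 / 2 = 7.5 sts per inch.
18.5 × 7.5 = 138.75 sts.
Nearest multiple of 3: 138.

Cast on 138 stitches.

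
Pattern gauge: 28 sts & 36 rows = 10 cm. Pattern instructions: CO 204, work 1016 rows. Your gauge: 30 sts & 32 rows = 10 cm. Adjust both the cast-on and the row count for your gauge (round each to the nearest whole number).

Cast on 219 stitches; work 903 rows.

Stitches: 204 × 30/28 = 218.57 → 219.
Rows: 1016 × 32/36 = 903.11 → 903.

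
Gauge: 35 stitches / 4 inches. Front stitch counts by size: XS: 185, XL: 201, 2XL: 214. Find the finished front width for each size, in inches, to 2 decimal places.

35/4 = 8.75 sts per in.
XS: 185 / 8.75 = 21.143 → 21.14 in.
XL: 201 / 8.75 = 22.971 → 22.97 in.
2XL: 214 / 8.75 = 24.457 → 24.46 in.

XS 21.14 inches; XL 22.97 inches; 2XL 24.46 inches.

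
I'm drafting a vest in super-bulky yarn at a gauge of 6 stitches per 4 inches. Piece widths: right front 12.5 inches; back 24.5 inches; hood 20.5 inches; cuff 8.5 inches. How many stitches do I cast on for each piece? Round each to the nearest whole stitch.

Rate = 6/4 = 1.5 sts per in.
right front: 12.5 × 1.5 = 18.75 → 19.
back: 24.5 × 1.5 = 36.75 → 37.
hood: 20.5 × 1.5 = 30.75 → 31.
cuff: 8.5 × 1.5 = 12.75 → 13.

right front 19; back 37; hood 31; cuff 13.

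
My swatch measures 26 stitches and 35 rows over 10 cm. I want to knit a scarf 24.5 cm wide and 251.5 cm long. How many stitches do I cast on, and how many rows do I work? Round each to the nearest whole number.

Cast on 64 stitches and work 880 rows.

Stitch gauge = 26/10 = 2.6 sts/cm; 24.5 × 2.6 = 63.70 → 64 sts.
Row gauge = 35/10 = 3.5 rows/cm; 251.5 × 3.5 = 880.25 → 880 rows.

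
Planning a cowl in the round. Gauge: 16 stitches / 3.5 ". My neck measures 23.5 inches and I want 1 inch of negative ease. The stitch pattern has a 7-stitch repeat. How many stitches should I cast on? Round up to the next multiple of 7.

105 stitches.

Finished = 23.5 − 1 = 22.5 inches.
16 / 3.5 = 4.571 sts/in.
22.5 × 4.571 = 102.86 sts.
Next multiple of 7: 105.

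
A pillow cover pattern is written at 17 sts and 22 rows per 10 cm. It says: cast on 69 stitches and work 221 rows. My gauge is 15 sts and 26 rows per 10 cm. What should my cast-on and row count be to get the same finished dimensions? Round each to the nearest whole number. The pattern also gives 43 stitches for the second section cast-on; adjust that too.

Stitches: 69 × 15/17 = 60.88 → 61.
Rows: 221 × 26/22 = 261.18 → 261.
second section cast-on: 43 × 15/17 = 37.94 → 38.

Cast on 61 stitches; work 261 rows; second section cast-on 38 stitches.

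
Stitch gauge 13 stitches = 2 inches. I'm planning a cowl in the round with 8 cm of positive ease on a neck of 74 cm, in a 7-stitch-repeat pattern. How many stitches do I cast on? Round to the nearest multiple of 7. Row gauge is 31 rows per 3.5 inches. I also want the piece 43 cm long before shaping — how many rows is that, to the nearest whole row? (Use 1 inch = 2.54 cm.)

Finished = 74 + 8 = 82 cm.
82 cm × 1/2.54 = 32.28 inches.
13/2 = 6.5 sts per in; 32.28 × 6.5 = 209.84 sts.
Nearest multiple of 7 → 210.
43 cm = 16.93 inches; × 8.857 = 149.94 → 150 rows.

Cast on 210 stitches; work 150 rows.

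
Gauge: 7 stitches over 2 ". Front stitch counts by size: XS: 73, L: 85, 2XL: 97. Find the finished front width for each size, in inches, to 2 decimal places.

XS 20.86 inches; L 24.29 inches; 2XL 27.71 inches.

7/2 = 3.5 sts per in.
XS: 73 / 3.5 = 20.857 → 20.86 in.
L: 85 / 3.5 = 24.286 → 24.29 in.
2XL: 97 / 3.5 = 27.714 → 27.71 in.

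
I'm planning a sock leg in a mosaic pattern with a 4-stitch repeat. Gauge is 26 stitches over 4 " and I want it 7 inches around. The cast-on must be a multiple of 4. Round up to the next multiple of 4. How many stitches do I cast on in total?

Cast on 48 stitches.

26 / 4 = 6.5 sts per inch.
7 × 6.5 = 45.50 sts.
Next multiple of 4: 48.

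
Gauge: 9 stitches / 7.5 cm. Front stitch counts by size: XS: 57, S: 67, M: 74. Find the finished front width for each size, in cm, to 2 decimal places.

9/7.5 = 1.2 sts per cm.
XS: 57 / 1.2 = 47.500 → 47.50 cm.
S: 67 / 1.2 = 55.833 → 55.83 cm.
M: 74 / 1.2 = 61.667 → 61.67 cm.

XS 47.50 cm; S 55.83 cm; M 61.67 cm.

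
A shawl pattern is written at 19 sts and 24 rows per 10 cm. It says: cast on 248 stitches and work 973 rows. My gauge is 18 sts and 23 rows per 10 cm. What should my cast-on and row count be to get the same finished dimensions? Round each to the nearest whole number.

Cast on 235 stitches; work 932 rows.

Stitches: 248 × 18/19 = 234.95 → 235.
Rows: 973 × 23/24 = 932.46 → 932.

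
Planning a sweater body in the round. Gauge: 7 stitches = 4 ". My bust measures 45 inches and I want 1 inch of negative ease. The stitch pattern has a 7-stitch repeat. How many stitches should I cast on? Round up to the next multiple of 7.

77 stitches.

Finished = 45 − 1 = 44 inches.
7 / 4 = 1.75 sts/in.
44 × 1.75 = 77.00 sts.
Next multiple of 7: 77.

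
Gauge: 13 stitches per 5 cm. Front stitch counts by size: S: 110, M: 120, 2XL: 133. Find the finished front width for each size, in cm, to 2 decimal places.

S 42.31 cm; M 46.15 cm; 2XL 51.15 cm.

13/5 = 2.6 sts per cm.
S: 110 / 2.6 = 42.308 → 42.31 cm.
M: 120 / 2.6 = 46.154 → 46.15 cm.
2XL: 133 / 2.6 = 51.154 → 51.15 cm.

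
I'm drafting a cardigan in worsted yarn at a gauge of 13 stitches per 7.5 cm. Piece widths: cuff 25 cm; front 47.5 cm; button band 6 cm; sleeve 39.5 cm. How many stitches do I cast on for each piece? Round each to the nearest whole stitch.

cuff 43; front 82; button band 10; sleeve 68.

Rate = 13/7.5 = 1.733 sts per cm.
cuff: 25 × 1.733 = 43.33 → 43.
front: 47.5 × 1.733 = 82.33 → 82.
button band: 6 × 1.733 = 10.40 → 10.
sleeve: 39.5 × 1.733 = 68.47 → 68.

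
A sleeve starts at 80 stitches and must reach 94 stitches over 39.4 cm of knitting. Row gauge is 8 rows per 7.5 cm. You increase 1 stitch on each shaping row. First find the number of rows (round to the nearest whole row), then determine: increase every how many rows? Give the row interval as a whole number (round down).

Rows = 39.4 × 1.067 = 42.0 → 42 rows.
Stitches to add: 14 → 14 shaping rows (at 1 st each).
42 / 14 = 3.00 → every 3 rows.

Increase every 3rd row.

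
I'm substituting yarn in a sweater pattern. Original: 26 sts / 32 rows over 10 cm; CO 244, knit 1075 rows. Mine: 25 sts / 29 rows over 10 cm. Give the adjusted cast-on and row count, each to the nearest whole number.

Stitches: 244 × 25/26 = 234.62 → 235.
Rows: 1075 × 29/32 = 974.22 → 974.

Cast on 235 stitches; work 974 rows.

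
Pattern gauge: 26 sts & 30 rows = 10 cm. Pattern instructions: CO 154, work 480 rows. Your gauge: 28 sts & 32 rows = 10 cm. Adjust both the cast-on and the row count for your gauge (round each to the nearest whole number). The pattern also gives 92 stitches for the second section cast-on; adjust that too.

Stitches: 154 × 28/26 = 165.85 → 166.
Rows: 480 × 32/30 = 512.00 → 512.
second section cast-on: 92 × 28/26 = 99.08 → 99.

Cast on 166 stitches; work 512 rows; second section cast-on 99 stitches.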